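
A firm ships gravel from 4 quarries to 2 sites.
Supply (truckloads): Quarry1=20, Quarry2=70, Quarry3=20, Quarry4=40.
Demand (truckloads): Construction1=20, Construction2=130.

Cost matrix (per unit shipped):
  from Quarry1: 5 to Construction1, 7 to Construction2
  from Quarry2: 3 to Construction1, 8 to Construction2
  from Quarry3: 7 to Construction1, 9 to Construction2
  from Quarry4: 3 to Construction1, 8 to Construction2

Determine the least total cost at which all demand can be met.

Optimal allocation:
  Quarry1→Construction2: 20 × 7 = 140
  Quarry2→Construction1: 20 × 3 = 60
  Quarry2→Construction2: 50 × 8 = 400
  Quarry3→Construction2: 20 × 9 = 180
  Quarry4→Construction2: 40 × 8 = 320
Total = 140 + 60 + 400 + 180 + 320 = 1100.

1100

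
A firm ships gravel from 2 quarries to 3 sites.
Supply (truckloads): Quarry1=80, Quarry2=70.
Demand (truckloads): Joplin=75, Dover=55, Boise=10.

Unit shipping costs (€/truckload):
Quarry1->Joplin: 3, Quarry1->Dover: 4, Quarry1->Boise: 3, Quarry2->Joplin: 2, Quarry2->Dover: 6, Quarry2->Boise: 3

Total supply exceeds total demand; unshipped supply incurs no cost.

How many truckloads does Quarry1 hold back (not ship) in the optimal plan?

An optimal plan:
  Quarry1 to Joplin: 5 × €3 = €15
  Quarry1 to Dover: 55 × €4 = €220
  Quarry1 to Boise: 10 × €3 = €30
  Quarry2 to Joplin: 70 × €2 = €140
Total cost = €405.
Quarry1 ships 70 of its 80, leaving 10.

10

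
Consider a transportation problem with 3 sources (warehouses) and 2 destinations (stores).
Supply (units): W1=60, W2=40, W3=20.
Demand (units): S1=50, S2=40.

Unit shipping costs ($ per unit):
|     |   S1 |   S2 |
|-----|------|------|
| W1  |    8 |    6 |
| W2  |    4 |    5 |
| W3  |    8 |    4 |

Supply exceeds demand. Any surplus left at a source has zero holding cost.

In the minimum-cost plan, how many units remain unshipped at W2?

Minimum-cost shipments:
  W1→S1: 10 × $8 = $80
  W1→S2: 20 × $6 = $120
  W2→S1: 40 × $4 = $160
  W3→S2: 20 × $4 = $80
Total cost = $440.
W2 ships 40 of its 40, leaving 0.

0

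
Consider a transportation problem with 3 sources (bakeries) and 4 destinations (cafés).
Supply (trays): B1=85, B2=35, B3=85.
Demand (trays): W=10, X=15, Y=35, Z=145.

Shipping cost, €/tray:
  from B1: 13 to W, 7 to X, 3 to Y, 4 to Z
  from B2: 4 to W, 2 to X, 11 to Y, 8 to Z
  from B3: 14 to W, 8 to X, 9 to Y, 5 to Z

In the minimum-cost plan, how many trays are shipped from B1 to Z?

Solving gives:
  B1 to Y: 35 × €3 = €105
  B1 to Z: 50 × €4 = €200
  B2 to W: 10 × €4 = €40
  B2 to X: 15 × €2 = €30
  B2 to Z: 10 × €8 = €80
  B3 to Z: 85 × €5 = €425
Total cost = €880.
So B1→Z carries 50 trays.

50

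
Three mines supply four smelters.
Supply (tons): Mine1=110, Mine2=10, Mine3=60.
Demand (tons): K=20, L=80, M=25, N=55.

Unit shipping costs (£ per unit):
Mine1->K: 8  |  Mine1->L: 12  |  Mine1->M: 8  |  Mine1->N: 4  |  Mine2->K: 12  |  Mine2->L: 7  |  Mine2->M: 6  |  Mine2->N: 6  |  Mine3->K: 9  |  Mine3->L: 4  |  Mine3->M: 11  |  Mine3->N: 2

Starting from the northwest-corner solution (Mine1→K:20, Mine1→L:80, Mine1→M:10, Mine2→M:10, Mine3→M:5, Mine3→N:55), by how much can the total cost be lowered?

Current plan cost = 20·8 + 80·12 + 10·8 + 10·6 + 5·11 + 55·2 = £1425.
Optimal plan:
  Mine1->K: 20 × £8 = £160
  Mine1->L: 10 × £12 = £120
  Mine1->M: 25 × £8 = £200
  Mine1->N: 55 × £4 = £220
  Mine2->L: 10 × £7 = £70
  Mine3->L: 60 × £4 = £240
Optimal cost = £1010.
Saving = 1425 − 1010 = £415.

415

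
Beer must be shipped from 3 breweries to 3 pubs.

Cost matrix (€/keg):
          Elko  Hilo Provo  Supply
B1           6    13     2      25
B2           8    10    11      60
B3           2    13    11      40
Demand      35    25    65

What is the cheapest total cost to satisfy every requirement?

810

Optimal allocation:
  B1→Provo: 25 × €2 = €50
  B2→Hilo: 25 × €10 = €250
  B2→Provo: 35 × €11 = €385
  B3→Elko: 35 × €2 = €70
  B3→Provo: 5 × €11 = €55
Total = 50 + 250 + 385 + 70 + 55 = €810.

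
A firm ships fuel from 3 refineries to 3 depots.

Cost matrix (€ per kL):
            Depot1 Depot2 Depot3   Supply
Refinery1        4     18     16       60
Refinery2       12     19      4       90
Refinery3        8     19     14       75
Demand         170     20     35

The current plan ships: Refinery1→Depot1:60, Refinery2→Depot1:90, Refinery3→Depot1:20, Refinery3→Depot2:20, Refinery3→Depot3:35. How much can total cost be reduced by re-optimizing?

Current plan cost = 60·4 + 90·12 + 20·8 + 20·19 + 35·14 = €2350.
Optimal plan:
  Refinery1–Depot1: 60 × €4 = €240
  Refinery2–Depot1: 35 × €12 = €420
  Refinery2–Depot2: 20 × €19 = €380
  Refinery2–Depot3: 35 × €4 = €140
  Refinery3–Depot1: 75 × €8 = €600
Optimal cost = €1780.
Saving = 2350 − 1780 = €570.

570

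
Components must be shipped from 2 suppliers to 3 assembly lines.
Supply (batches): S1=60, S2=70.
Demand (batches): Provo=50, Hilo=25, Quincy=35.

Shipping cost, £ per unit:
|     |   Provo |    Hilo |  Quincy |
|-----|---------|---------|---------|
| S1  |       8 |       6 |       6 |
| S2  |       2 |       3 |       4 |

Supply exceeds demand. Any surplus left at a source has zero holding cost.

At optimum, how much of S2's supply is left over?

0

Minimum-cost shipments:
  S1→Hilo: 5 × £6 = £30
  S1→Quincy: 35 × £6 = £210
  S2→Provo: 50 × £2 = £100
  S2→Hilo: 20 × £3 = £60
Total cost = £400.
S2 ships 70 of its 70, leaving 0.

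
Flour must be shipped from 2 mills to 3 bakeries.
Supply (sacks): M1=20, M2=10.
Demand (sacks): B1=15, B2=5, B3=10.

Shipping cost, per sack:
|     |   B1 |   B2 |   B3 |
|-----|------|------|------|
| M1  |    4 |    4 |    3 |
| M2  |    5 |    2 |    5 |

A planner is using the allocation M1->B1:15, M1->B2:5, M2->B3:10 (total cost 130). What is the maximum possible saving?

25

Current plan cost = 15·4 + 5·4 + 10·5 = 130.
Optimal plan:
  M1→B1: 10 × 4 = 40
  M1→B3: 10 × 3 = 30
  M2→B1: 5 × 5 = 25
  M2→B2: 5 × 2 = 10
Optimal cost = 105.
Saving = 130 − 105 = 25.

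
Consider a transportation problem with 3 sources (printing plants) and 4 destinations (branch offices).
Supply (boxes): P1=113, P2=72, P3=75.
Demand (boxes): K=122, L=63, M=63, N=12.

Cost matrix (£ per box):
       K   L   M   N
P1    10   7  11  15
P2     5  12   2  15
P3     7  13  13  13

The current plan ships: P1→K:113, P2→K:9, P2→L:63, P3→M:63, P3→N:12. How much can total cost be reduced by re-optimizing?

1209

Current plan cost = 113·10 + 9·5 + 63·12 + 63·13 + 12·13 = £2906.
Optimal plan:
  P1–K: 38 × £10 = £380
  P1–L: 63 × £7 = £441
  P1–N: 12 × £15 = £180
  P2–K: 9 × £5 = £45
  P2–M: 63 × £2 = £126
  P3–K: 75 × £7 = £525
Optimal cost = £1697.
Saving = 2906 − 1697 = £1209.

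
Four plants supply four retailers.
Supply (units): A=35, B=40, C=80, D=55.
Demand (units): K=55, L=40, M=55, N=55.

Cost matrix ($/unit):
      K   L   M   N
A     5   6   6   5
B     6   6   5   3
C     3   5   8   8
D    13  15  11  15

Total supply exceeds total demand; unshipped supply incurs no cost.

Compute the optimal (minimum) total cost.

1155

A cheapest plan:
  A to L: 15 × $6 = $90
  A to M: 5 × $6 = $30
  A to N: 15 × $5 = $75
  B to N: 40 × $3 = $120
  C to K: 55 × $3 = $165
  C to L: 25 × $5 = $125
  D to M: 50 × $11 = $550
Total = 90 + 30 + 75 + 120 + 165 + 125 + 550 = $1155.
(Supply check: A ships 35; B ships 40; C ships 80; D ships 50.)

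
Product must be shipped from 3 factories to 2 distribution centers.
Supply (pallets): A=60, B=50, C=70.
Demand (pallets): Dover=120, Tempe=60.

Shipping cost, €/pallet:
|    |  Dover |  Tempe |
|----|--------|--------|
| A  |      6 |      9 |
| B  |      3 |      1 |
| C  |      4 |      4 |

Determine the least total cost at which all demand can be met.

Optimal allocation:
  A–Dover: 60 × €6 = €360
  B–Tempe: 50 × €1 = €50
  C–Dover: 60 × €4 = €240
  C–Tempe: 10 × €4 = €40
Total = 360 + 50 + 240 + 40 = €690.
(Supply check: A ships 60; B ships 50; C ships 70.)

690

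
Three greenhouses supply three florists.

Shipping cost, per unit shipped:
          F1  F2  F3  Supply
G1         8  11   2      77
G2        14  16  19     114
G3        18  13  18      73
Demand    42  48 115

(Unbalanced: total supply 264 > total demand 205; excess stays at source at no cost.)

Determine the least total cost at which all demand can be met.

A cheapest plan:
  G1–F3: 77 × 2 = 154
  G2–F1: 42 × 14 = 588
  G2–F3: 13 × 19 = 247
  G3–F2: 48 × 13 = 624
  G3–F3: 25 × 18 = 450
Total = 154 + 588 + 247 + 624 + 450 = 2063.

2063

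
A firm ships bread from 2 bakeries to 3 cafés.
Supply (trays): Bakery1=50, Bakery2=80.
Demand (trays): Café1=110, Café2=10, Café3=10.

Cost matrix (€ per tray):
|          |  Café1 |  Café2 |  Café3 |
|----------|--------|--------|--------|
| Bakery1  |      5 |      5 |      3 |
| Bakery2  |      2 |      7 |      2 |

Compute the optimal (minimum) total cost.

390

One minimum-cost allocation:
  Bakery1 to Café1: 30 trays
  Bakery1 to Café2: 10 trays
  Bakery1 to Café3: 10 trays
  Bakery2 to Café1: 80 trays
Total cost = €390.
(Supply check: Bakery1 ships 50; Bakery2 ships 80.)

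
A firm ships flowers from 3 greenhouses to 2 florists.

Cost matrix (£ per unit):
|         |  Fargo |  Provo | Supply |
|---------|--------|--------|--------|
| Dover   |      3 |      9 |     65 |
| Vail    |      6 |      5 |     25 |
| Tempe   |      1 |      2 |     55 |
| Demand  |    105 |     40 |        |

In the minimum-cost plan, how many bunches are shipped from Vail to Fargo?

Solving gives:
  Dover to Fargo: 65 × £3 = £195
  Vail to Provo: 25 × £5 = £125
  Tempe to Fargo: 40 × £1 = £40
  Tempe to Provo: 15 × £2 = £30
Total cost = £390.
The route Vail→Fargo is not used.

0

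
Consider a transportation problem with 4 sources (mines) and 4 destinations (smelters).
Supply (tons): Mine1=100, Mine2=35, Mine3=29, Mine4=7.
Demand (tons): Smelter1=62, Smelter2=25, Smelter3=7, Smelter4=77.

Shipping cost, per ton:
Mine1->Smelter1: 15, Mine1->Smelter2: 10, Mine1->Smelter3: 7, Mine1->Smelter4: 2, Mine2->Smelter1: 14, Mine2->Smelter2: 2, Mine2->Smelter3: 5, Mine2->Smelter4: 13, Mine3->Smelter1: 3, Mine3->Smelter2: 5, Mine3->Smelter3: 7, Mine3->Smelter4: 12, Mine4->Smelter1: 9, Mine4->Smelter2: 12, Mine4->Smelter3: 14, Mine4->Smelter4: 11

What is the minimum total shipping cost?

A cheapest plan:
  Mine1–Smelter1: 23 × 15 = 345
  Mine1–Smelter4: 77 × 2 = 154
  Mine2–Smelter1: 3 × 14 = 42
  Mine2–Smelter2: 25 × 2 = 50
  Mine2–Smelter3: 7 × 5 = 35
  Mine3–Smelter1: 29 × 3 = 87
  Mine4–Smelter1: 7 × 9 = 63
Total = 345 + 154 + 42 + 50 + 35 + 87 + 63 = 776.
(Supply check: Mine1 ships 100; Mine2 ships 35; Mine3 ships 29; Mine4 ships 7.)

776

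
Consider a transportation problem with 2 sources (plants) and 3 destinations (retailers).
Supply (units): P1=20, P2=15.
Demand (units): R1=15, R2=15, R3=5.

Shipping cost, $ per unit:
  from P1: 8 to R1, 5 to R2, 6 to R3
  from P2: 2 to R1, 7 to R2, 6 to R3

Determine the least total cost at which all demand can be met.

135

A cheapest plan:
  P1–R2: 15 units
  P1–R3: 5 units
  P2–R1: 15 units
Total cost = $135.
(Supply check: P1 ships 20; P2 ships 15.)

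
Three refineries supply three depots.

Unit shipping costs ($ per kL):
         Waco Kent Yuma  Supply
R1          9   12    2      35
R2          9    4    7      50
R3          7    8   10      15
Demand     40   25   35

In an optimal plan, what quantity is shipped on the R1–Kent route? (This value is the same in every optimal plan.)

0

Optimal shipments:
  R1–Yuma: 35 × $2 = $70
  R2–Waco: 25 × $9 = $225
  R2–Kent: 25 × $4 = $100
  R3–Waco: 15 × $7 = $105
Total cost = $500.
The route R1→Kent is not used.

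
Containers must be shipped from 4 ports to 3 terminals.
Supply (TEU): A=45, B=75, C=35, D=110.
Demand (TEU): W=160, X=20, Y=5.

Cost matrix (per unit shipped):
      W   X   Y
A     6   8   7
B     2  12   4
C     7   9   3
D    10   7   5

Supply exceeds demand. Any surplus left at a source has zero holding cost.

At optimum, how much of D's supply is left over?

80

Minimum-cost shipments:
  A to W: 45 × 6 = 270
  B to W: 75 × 2 = 150
  C to W: 35 × 7 = 245
  D to W: 5 × 10 = 50
  D to X: 20 × 7 = 140
  D to Y: 5 × 5 = 25
Total cost = 880.
D ships 30 of its 110, leaving 80.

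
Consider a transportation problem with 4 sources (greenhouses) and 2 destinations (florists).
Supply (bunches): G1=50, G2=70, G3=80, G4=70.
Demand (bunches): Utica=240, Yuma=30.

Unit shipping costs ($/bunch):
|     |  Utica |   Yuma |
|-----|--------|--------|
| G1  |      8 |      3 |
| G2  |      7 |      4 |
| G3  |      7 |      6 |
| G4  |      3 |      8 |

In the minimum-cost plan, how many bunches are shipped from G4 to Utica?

The minimum-cost plan:
  G1->Utica: 20 × $8 = $160
  G1->Yuma: 30 × $3 = $90
  G2->Utica: 70 × $7 = $490
  G3->Utica: 80 × $7 = $560
  G4->Utica: 70 × $3 = $210
Total cost = $1510.
So G4→Utica carries 70 bunches.

70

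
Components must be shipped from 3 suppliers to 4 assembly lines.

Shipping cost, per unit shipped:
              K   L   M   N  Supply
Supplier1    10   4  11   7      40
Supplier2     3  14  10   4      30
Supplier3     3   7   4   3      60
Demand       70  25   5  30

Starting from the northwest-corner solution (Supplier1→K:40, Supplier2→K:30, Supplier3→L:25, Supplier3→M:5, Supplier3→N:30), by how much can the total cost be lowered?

Current plan cost = 40·10 + 30·3 + 25·7 + 5·4 + 30·3 = 775.
Optimal plan:
  Supplier1 to L: 25 × 4 = 100
  Supplier1 to N: 15 × 7 = 105
  Supplier2 to K: 30 × 3 = 90
  Supplier3 to K: 40 × 3 = 120
  Supplier3 to M: 5 × 4 = 20
  Supplier3 to N: 15 × 3 = 45
Optimal cost = 480.
Saving = 775 − 480 = 295.

295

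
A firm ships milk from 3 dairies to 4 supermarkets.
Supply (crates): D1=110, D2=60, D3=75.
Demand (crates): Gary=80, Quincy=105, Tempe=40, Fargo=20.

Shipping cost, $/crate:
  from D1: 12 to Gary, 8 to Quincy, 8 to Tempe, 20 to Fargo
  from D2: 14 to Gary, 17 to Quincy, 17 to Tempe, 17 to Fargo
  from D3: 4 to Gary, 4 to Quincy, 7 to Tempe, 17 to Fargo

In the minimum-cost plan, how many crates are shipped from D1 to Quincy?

The minimum-cost plan:
  D1→Quincy: 70 × $8 = $560
  D1→Tempe: 40 × $8 = $320
  D2→Gary: 40 × $14 = $560
  D2→Fargo: 20 × $17 = $340
  D3→Gary: 40 × $4 = $160
  D3→Quincy: 35 × $4 = $140
Total cost = $2080.
So D1→Quincy carries 70 crates.

70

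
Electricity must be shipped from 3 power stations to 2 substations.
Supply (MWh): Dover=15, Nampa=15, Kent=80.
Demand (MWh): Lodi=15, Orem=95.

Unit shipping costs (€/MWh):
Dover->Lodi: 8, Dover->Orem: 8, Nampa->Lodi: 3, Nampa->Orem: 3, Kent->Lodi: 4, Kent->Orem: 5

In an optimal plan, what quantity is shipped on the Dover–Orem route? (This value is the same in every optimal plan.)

15

Solving gives:
  Dover to Orem: 15 × €8 = €120
  Nampa to Orem: 15 × €3 = €45
  Kent to Lodi: 15 × €4 = €60
  Kent to Orem: 65 × €5 = €325
Total cost = €550.
So Dover→Orem carries 15 MWh.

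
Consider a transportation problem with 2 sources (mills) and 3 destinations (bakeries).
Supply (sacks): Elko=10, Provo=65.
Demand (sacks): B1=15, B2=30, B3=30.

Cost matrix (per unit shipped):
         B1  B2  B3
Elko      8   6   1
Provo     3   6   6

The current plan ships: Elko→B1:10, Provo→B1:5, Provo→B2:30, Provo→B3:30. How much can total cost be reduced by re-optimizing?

Current plan cost = 10·8 + 5·3 + 30·6 + 30·6 = 455.
Optimal plan:
  Elko->B3: 10 sacks
  Provo->B1: 15 sacks
  Provo->B2: 30 sacks
  Provo->B3: 20 sacks
Optimal cost = 355.
Saving = 455 − 355 = 100.

100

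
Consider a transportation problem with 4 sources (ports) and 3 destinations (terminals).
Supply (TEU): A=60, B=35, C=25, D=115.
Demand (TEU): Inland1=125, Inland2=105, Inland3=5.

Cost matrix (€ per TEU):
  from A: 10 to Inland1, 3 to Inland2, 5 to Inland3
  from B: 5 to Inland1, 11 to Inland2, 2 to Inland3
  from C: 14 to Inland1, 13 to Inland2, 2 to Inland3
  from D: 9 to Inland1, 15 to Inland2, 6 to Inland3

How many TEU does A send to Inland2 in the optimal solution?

Optimal shipments:
  A to Inland2: 60 × €3 = €180
  B to Inland1: 10 × €5 = €50
  B to Inland2: 25 × €11 = €275
  C to Inland2: 20 × €13 = €260
  C to Inland3: 5 × €2 = €10
  D to Inland1: 115 × €9 = €1035
Total cost = €1810.
So A→Inland2 carries 60 TEU.

60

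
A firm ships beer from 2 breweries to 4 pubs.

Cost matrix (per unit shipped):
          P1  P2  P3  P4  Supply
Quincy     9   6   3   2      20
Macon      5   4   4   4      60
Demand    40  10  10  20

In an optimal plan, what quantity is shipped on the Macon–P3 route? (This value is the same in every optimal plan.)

10

The minimum-cost plan:
  Quincy→P4: 20 kegs
  Macon→P1: 40 kegs
  Macon→P2: 10 kegs
  Macon→P3: 10 kegs
Total cost = 320.
So Macon→P3 carries 10 kegs.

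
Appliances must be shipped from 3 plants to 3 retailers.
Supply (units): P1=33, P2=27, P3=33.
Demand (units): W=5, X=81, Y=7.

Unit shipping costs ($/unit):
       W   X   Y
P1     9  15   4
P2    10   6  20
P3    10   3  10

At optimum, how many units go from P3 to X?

Solving gives:
  P1->W: 5 × $9 = $45
  P1->X: 21 × $15 = $315
  P1->Y: 7 × $4 = $28
  P2->X: 27 × $6 = $162
  P3->X: 33 × $3 = $99
Total cost = $649.
So P3→X carries 33 units.

33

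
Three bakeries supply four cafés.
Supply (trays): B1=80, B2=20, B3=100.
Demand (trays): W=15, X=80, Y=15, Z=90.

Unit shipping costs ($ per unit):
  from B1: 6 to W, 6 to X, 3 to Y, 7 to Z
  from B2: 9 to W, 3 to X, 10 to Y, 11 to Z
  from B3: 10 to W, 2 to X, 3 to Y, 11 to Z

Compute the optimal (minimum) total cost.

1010

One minimum-cost allocation:
  B1->Z: 80 trays
  B2->W: 15 trays
  B2->Z: 5 trays
  B3->X: 80 trays
  B3->Y: 15 trays
  B3->Z: 5 trays
Total cost = $1010.
(Supply check: B1 ships 80; B2 ships 20; B3 ships 100.)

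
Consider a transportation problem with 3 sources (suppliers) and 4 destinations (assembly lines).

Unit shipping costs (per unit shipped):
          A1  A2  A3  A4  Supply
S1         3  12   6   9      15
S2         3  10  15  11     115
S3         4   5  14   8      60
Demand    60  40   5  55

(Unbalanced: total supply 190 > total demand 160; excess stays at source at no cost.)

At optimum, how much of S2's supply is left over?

30

An optimal plan:
  S1–A3: 5 batches
  S1–A4: 10 batches
  S2–A1: 60 batches
  S2–A4: 25 batches
  S3–A2: 40 batches
  S3–A4: 20 batches
Total cost = 935.
S2 ships 85 of its 115, leaving 30.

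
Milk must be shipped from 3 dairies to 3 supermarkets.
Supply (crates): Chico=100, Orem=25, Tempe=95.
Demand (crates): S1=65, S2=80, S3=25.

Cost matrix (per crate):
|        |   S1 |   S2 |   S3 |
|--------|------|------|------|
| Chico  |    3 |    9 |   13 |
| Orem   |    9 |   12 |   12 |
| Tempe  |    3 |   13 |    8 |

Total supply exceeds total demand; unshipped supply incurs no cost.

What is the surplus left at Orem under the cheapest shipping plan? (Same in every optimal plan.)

25

Minimum-cost shipments:
  Chico->S2: 80 crates
  Tempe->S1: 65 crates
  Tempe->S3: 25 crates
Total cost = 1115.
Orem ships 0 of its 25, leaving 25.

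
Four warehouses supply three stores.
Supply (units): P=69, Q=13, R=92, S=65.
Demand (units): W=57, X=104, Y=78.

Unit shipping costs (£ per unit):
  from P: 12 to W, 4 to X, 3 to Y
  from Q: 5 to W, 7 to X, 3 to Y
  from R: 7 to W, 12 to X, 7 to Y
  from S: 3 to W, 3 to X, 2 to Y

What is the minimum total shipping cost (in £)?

1124

A cheapest plan:
  P→X: 69 × £4 = £276
  Q→Y: 13 × £3 = £39
  R→W: 57 × £7 = £399
  R→Y: 35 × £7 = £245
  S→X: 35 × £3 = £105
  S→Y: 30 × £2 = £60
Total = 276 + 39 + 399 + 245 + 105 + 60 = £1124.
(Supply check: P ships 69; Q ships 13; R ships 92; S ships 65.)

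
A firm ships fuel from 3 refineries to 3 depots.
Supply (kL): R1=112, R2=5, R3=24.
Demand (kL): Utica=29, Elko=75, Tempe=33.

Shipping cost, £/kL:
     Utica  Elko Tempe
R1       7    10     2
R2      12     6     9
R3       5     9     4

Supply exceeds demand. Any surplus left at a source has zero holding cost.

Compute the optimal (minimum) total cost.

951

A cheapest plan:
  R1->Utica: 5 × £7 = £35
  R1->Elko: 70 × £10 = £700
  R1->Tempe: 33 × £2 = £66
  R2->Elko: 5 × £6 = £30
  R3->Utica: 24 × £5 = £120
Total = 35 + 700 + 66 + 30 + 120 = £951.
(Supply check: R1 ships 108; R2 ships 5; R3 ships 24.)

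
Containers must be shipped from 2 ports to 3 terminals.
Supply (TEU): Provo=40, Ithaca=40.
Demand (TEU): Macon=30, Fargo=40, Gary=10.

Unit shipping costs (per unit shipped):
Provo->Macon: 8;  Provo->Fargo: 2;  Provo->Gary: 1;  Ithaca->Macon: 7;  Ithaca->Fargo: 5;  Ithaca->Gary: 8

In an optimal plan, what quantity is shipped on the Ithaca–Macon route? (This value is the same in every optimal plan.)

Solving gives:
  Provo–Fargo: 30 × 2 = 60
  Provo–Gary: 10 × 1 = 10
  Ithaca–Macon: 30 × 7 = 210
  Ithaca–Fargo: 10 × 5 = 50
Total cost = 330.
So Ithaca→Macon carries 30 TEU.

30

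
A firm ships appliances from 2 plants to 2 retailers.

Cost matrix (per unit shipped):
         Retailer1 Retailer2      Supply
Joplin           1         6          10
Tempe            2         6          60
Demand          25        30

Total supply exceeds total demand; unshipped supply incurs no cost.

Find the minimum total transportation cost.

One minimum-cost allocation:
  Joplin→Retailer1: 10 × 1 = 10
  Tempe→Retailer1: 15 × 2 = 30
  Tempe→Retailer2: 30 × 6 = 180
Total = 10 + 30 + 180 = 220.
(Supply check: Joplin ships 10; Tempe ships 45.)

220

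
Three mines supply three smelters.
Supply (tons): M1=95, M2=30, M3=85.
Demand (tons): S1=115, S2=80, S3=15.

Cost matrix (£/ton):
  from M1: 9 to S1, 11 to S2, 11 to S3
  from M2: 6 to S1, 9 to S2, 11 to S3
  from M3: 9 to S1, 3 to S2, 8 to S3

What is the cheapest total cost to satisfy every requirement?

1335

Optimal allocation:
  M1→S1: 85 × £9 = £765
  M1→S3: 10 × £11 = £110
  M2→S1: 30 × £6 = £180
  M3→S2: 80 × £3 = £240
  M3→S3: 5 × £8 = £40
Total = 765 + 110 + 180 + 240 + 40 = £1335.
(Supply check: M1 ships 95; M2 ships 30; M3 ships 85.)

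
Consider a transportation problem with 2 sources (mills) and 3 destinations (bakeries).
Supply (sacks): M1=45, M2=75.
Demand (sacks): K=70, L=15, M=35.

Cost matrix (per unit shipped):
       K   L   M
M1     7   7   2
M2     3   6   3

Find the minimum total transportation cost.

380

A cheapest plan:
  M1->L: 10 sacks
  M1->M: 35 sacks
  M2->K: 70 sacks
  M2->L: 5 sacks
Total cost = 380.
(Supply check: M1 ships 45; M2 ships 75.)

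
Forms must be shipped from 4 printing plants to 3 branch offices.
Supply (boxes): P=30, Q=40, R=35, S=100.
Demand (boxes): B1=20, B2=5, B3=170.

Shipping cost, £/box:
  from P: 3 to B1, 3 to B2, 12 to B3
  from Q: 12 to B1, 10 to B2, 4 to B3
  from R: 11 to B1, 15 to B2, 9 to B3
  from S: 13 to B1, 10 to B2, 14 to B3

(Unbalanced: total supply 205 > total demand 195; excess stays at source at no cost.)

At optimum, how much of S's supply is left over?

10

An optimal plan:
  P->B1: 20 × £3 = £60
  P->B2: 5 × £3 = £15
  P->B3: 5 × £12 = £60
  Q->B3: 40 × £4 = £160
  R->B3: 35 × £9 = £315
  S->B3: 90 × £14 = £1260
Total cost = £1870.
S ships 90 of its 100, leaving 10.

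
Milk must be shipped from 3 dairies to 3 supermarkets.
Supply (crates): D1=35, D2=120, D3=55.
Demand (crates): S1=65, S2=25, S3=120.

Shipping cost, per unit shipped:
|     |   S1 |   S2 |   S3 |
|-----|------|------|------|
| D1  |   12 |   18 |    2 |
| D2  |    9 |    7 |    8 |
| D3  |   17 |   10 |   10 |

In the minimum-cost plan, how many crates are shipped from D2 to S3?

30

The minimum-cost plan:
  D1→S3: 35 × 2 = 70
  D2→S1: 65 × 9 = 585
  D2→S2: 25 × 7 = 175
  D2→S3: 30 × 8 = 240
  D3→S3: 55 × 10 = 550
Total cost = 1620.
So D2→S3 carries 30 crates.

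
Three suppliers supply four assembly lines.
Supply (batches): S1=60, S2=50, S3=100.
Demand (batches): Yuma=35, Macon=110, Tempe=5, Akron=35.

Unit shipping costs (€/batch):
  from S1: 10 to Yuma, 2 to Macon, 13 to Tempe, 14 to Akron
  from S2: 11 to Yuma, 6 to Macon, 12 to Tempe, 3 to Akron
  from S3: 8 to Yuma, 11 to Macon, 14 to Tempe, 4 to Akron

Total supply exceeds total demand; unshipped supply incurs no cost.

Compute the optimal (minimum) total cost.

910

An optimal shipping plan:
  S1–Macon: 60 × €2 = €120
  S2–Macon: 50 × €6 = €300
  S3–Yuma: 35 × €8 = €280
  S3–Tempe: 5 × €14 = €70
  S3–Akron: 35 × €4 = €140
Total = 120 + 300 + 280 + 70 + 140 = €910.
(Supply check: S1 ships 60; S2 ships 50; S3 ships 75.)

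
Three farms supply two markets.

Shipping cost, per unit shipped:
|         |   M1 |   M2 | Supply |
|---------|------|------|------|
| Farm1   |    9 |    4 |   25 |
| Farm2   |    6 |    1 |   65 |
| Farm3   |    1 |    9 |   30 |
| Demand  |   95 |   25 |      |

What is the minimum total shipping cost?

Optimal allocation:
  Farm1–M1: 25 × 9 = 225
  Farm2–M1: 40 × 6 = 240
  Farm2–M2: 25 × 1 = 25
  Farm3–M1: 30 × 1 = 30
Total = 225 + 240 + 25 + 30 = 520.
(Supply check: Farm1 ships 25; Farm2 ships 65; Farm3 ships 30.)

520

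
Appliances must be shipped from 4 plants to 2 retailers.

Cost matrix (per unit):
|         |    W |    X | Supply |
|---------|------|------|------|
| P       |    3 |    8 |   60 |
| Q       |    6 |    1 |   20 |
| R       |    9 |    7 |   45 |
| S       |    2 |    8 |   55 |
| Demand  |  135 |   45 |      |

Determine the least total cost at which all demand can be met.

665

Optimal allocation:
  P->W: 60 units
  Q->X: 20 units
  R->W: 20 units
  R->X: 25 units
  S->W: 55 units
Total cost = 665.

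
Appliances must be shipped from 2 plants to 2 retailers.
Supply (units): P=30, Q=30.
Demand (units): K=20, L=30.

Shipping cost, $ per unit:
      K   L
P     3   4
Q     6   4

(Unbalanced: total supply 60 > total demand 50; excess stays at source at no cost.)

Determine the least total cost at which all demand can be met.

One minimum-cost allocation:
  P->K: 20 units
  Q->L: 30 units
Total cost = $180.

180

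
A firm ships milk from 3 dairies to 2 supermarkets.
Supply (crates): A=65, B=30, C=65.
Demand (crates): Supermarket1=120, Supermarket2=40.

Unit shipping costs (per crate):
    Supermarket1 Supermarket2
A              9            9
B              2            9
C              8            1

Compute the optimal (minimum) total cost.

885

An optimal shipping plan:
  A→Supermarket1: 65 × 9 = 585
  B→Supermarket1: 30 × 2 = 60
  C→Supermarket1: 25 × 8 = 200
  C→Supermarket2: 40 × 1 = 40
Total = 585 + 60 + 200 + 40 = 885.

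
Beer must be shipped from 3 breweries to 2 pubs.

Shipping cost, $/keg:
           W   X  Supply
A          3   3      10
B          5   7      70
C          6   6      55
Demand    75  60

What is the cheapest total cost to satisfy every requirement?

710

A cheapest plan:
  A to W: 5 kegs
  A to X: 5 kegs
  B to W: 70 kegs
  C to X: 55 kegs
Total cost = $710.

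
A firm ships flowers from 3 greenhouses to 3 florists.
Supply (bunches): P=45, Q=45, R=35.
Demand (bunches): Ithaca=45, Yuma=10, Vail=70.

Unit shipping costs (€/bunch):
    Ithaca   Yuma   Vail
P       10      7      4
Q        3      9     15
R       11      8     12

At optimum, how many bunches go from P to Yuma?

Solving gives:
  P→Vail: 45 × €4 = €180
  Q→Ithaca: 45 × €3 = €135
  R→Yuma: 10 × €8 = €80
  R→Vail: 25 × €12 = €300
Total cost = €695.
The route P→Yuma is not used.

0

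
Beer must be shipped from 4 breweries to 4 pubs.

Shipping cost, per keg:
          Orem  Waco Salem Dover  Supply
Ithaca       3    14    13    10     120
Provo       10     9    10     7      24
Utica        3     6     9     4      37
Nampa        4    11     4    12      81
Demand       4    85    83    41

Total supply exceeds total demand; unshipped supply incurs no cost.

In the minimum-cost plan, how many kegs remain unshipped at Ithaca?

49

Minimum-cost shipments:
  Ithaca->Orem: 4 kegs
  Ithaca->Waco: 24 kegs
  Ithaca->Salem: 2 kegs
  Ithaca->Dover: 41 kegs
  Provo->Waco: 24 kegs
  Utica->Waco: 37 kegs
  Nampa->Salem: 81 kegs
Total cost = 1546.
Ithaca ships 71 of its 120, leaving 49.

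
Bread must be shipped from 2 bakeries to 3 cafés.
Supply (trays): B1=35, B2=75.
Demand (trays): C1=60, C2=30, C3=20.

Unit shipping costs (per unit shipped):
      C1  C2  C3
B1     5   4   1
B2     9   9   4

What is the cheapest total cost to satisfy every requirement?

Optimal allocation:
  B1->C1: 5 × 5 = 25
  B1->C2: 30 × 4 = 120
  B2->C1: 55 × 9 = 495
  B2->C3: 20 × 4 = 80
Total = 25 + 120 + 495 + 80 = 720.

720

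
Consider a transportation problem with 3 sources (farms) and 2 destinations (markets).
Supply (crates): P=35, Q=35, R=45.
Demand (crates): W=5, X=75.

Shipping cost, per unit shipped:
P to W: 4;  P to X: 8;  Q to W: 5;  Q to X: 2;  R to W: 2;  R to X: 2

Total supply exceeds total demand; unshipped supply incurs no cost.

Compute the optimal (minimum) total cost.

160

An optimal shipping plan:
  Q→X: 35 crates
  R→W: 5 crates
  R→X: 40 crates
Total cost = 160.
(Supply check: P ships 0; Q ships 35; R ships 45.)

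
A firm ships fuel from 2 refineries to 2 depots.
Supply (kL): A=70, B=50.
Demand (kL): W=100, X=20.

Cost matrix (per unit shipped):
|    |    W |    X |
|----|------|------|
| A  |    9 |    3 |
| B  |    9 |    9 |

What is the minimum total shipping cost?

An optimal shipping plan:
  A to W: 50 × 9 = 450
  A to X: 20 × 3 = 60
  B to W: 50 × 9 = 450
Total = 450 + 60 + 450 = 960.

960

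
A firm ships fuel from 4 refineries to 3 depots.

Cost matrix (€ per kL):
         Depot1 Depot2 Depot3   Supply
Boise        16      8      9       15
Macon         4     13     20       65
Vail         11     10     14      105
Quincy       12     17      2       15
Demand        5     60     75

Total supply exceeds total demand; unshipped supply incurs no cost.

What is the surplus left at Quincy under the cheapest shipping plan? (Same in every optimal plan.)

0

Minimum-cost shipments:
  Boise->Depot3: 15 × €9 = €135
  Macon->Depot1: 5 × €4 = €20
  Vail->Depot2: 60 × €10 = €600
  Vail->Depot3: 45 × €14 = €630
  Quincy->Depot3: 15 × €2 = €30
Total cost = €1415.
Quincy ships 15 of its 15, leaving 0.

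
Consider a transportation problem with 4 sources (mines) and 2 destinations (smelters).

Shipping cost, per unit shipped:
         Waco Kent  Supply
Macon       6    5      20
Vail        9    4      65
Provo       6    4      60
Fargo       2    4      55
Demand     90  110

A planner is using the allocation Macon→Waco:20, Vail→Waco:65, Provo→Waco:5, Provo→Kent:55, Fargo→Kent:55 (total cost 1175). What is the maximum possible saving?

Current plan cost = 20·6 + 65·9 + 5·6 + 55·4 + 55·4 = 1175.
Optimal plan:
  Macon–Waco: 20 × 6 = 120
  Vail–Kent: 65 × 4 = 260
  Provo–Waco: 15 × 6 = 90
  Provo–Kent: 45 × 4 = 180
  Fargo–Waco: 55 × 2 = 110
Optimal cost = 760.
Saving = 1175 − 760 = 415.

415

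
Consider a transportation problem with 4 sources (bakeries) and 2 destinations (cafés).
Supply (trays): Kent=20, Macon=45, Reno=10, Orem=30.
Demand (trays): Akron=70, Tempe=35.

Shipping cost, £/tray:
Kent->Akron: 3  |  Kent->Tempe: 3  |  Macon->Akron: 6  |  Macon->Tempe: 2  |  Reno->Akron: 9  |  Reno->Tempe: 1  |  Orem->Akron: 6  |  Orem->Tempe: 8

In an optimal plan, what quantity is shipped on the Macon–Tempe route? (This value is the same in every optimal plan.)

The minimum-cost plan:
  Kent to Akron: 20 × £3 = £60
  Macon to Akron: 20 × £6 = £120
  Macon to Tempe: 25 × £2 = £50
  Reno to Tempe: 10 × £1 = £10
  Orem to Akron: 30 × £6 = £180
Total cost = £420.
So Macon→Tempe carries 25 trays.

25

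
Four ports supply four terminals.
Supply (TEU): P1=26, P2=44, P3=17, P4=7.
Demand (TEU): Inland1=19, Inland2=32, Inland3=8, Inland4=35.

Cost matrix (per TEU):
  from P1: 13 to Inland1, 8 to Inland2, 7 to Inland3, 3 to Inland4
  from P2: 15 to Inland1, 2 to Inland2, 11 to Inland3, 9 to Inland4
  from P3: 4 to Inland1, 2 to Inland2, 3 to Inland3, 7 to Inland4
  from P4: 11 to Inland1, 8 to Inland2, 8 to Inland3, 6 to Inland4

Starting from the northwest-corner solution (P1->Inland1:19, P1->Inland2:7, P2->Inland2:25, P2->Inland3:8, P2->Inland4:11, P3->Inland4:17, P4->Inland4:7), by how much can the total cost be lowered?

Current plan cost = 19·13 + 7·8 + 25·2 + 8·11 + 11·9 + 17·7 + 7·6 = 701.
Optimal plan:
  P1→Inland4: 26 × 3 = 78
  P2→Inland2: 32 × 2 = 64
  P2→Inland3: 3 × 11 = 33
  P2→Inland4: 9 × 9 = 81
  P3→Inland1: 17 × 4 = 68
  P4→Inland1: 2 × 11 = 22
  P4→Inland3: 5 × 8 = 40
Optimal cost = 386.
Saving = 701 − 386 = 315.

315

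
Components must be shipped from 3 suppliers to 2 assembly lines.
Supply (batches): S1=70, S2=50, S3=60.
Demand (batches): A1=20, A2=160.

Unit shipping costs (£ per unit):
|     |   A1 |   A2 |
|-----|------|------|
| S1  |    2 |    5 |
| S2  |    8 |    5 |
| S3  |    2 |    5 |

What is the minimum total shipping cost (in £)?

840

An optimal shipping plan:
  S1–A1: 20 × £2 = £40
  S1–A2: 50 × £5 = £250
  S2–A2: 50 × £5 = £250
  S3–A2: 60 × £5 = £300
Total = 40 + 250 + 250 + 300 = £840.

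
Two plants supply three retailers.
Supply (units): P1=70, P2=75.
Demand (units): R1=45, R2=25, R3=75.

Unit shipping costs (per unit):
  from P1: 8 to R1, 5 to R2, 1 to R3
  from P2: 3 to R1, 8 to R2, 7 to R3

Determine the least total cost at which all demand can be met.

An optimal shipping plan:
  P1–R3: 70 × 1 = 70
  P2–R1: 45 × 3 = 135
  P2–R2: 25 × 8 = 200
  P2–R3: 5 × 7 = 35
Total = 70 + 135 + 200 + 35 = 440.
(Supply check: P1 ships 70; P2 ships 75.)

440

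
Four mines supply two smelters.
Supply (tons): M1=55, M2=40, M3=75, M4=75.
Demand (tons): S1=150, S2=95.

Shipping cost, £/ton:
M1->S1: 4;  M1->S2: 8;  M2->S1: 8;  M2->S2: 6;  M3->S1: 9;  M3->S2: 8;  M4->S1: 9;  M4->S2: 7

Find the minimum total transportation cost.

An optimal shipping plan:
  M1–S1: 55 tons
  M2–S1: 20 tons
  M2–S2: 20 tons
  M3–S1: 75 tons
  M4–S2: 75 tons
Total cost = £1700.

1700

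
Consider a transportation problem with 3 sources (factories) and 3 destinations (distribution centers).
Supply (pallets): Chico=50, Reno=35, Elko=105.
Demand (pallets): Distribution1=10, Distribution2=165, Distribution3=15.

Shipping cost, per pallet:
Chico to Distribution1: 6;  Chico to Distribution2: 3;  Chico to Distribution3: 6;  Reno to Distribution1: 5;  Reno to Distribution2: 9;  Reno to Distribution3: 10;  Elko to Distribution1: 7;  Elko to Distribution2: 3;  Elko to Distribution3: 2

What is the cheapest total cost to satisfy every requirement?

Optimal allocation:
  Chico–Distribution2: 50 × 3 = 150
  Reno–Distribution1: 10 × 5 = 50
  Reno–Distribution2: 25 × 9 = 225
  Elko–Distribution2: 90 × 3 = 270
  Elko–Distribution3: 15 × 2 = 30
Total = 150 + 50 + 225 + 270 + 30 = 725.
(Supply check: Chico ships 50; Reno ships 35; Elko ships 105.)

725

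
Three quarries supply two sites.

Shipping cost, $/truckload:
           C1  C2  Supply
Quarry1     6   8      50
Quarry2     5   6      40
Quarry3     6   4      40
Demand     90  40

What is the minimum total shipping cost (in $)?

An optimal shipping plan:
  Quarry1→C1: 50 truckloads
  Quarry2→C1: 40 truckloads
  Quarry3→C2: 40 truckloads
Total cost = $660.

660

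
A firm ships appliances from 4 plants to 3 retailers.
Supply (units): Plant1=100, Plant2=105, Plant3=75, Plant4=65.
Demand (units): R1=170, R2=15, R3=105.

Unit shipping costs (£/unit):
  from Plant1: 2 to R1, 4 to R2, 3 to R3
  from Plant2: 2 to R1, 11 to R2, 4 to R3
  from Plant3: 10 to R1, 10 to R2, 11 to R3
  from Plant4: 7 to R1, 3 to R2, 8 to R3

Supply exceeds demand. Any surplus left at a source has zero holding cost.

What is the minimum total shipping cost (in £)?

1110

A cheapest plan:
  Plant1→R1: 15 × £2 = £30
  Plant1→R3: 85 × £3 = £255
  Plant2→R1: 105 × £2 = £210
  Plant3→R3: 20 × £11 = £220
  Plant4→R1: 50 × £7 = £350
  Plant4→R2: 15 × £3 = £45
Total = 30 + 255 + 210 + 220 + 350 + 45 = £1110.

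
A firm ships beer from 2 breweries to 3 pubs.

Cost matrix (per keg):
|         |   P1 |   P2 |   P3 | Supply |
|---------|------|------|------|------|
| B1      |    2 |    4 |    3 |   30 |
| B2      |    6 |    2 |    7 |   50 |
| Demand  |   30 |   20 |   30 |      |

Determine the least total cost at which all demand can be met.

310

A cheapest plan:
  B1→P1: 30 × 2 = 60
  B2→P2: 20 × 2 = 40
  B2→P3: 30 × 7 = 210
Total = 60 + 40 + 210 = 310.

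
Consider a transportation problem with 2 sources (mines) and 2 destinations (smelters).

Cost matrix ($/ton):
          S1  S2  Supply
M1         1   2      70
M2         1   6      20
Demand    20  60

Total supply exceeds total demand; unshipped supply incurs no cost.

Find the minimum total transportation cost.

140

One minimum-cost allocation:
  M1->S1: 10 × $1 = $10
  M1->S2: 60 × $2 = $120
  M2->S1: 10 × $1 = $10
Total = 10 + 120 + 10 = $140.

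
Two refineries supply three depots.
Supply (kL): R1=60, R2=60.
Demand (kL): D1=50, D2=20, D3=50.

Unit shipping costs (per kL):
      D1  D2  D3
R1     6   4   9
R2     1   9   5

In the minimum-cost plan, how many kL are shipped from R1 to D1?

Optimal shipments:
  R1→D2: 20 × 4 = 80
  R1→D3: 40 × 9 = 360
  R2→D1: 50 × 1 = 50
  R2→D3: 10 × 5 = 50
Total cost = 540.
The route R1→D1 is not used.

0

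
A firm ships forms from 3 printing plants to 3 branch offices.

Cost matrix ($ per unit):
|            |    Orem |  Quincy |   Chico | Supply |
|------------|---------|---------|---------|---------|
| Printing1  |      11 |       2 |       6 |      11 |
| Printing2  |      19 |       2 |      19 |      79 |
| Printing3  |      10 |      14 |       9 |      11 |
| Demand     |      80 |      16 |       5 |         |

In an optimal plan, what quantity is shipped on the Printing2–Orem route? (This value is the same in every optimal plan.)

63

Optimal shipments:
  Printing1 to Orem: 6 × $11 = $66
  Printing1 to Chico: 5 × $6 = $30
  Printing2 to Orem: 63 × $19 = $1197
  Printing2 to Quincy: 16 × $2 = $32
  Printing3 to Orem: 11 × $10 = $110
Total cost = $1435.
So Printing2→Orem carries 63 boxes.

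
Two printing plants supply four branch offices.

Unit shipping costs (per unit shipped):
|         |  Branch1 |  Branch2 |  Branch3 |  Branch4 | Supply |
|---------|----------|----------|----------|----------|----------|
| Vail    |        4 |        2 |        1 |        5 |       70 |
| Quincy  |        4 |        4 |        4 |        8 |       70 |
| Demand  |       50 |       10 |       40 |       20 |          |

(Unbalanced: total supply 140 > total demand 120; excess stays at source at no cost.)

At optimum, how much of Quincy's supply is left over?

20

Minimum-cost shipments:
  Vail to Branch2: 10 × 2 = 20
  Vail to Branch3: 40 × 1 = 40
  Vail to Branch4: 20 × 5 = 100
  Quincy to Branch1: 50 × 4 = 200
Total cost = 360.
Quincy ships 50 of its 70, leaving 20.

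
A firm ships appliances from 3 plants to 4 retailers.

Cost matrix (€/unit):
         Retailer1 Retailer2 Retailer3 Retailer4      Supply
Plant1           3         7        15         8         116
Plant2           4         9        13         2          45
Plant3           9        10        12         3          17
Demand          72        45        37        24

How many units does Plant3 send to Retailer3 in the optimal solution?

Optimal shipments:
  Plant1–Retailer1: 71 × €3 = €213
  Plant1–Retailer2: 45 × €7 = €315
  Plant2–Retailer1: 1 × €4 = €4
  Plant2–Retailer3: 20 × €13 = €260
  Plant2–Retailer4: 24 × €2 = €48
  Plant3–Retailer3: 17 × €12 = €204
Total cost = €1044.
So Plant3→Retailer3 carries 17 units.

17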